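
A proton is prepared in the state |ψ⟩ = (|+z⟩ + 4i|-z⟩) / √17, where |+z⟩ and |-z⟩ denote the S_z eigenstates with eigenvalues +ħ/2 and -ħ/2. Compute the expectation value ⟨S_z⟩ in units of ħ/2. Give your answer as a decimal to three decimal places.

-0.882

⟨σ_z⟩ = |a|² - |b|² divided by |a|²+|b|², with a, b the |+z⟩, |-z⟩ amplitudes.
= (1 - 16)/17 = -15/17.
⟨S_z⟩ = (ħ/2)·⟨σ_z⟩.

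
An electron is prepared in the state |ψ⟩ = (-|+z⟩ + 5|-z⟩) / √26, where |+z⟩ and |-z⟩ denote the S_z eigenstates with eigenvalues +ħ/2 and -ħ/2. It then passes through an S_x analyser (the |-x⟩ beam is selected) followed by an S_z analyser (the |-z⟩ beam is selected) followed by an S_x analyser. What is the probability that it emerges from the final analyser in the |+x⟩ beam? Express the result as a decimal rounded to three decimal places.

0.173

First analyser (S_x): P(|-x⟩) = |⟨-x|ψ⟩|² = 36/52.
After stage 1 the state is |-x⟩; P(|-z⟩) = |⟨-z|-x⟩|² = 1/2.
After stage 2 the state is |-z⟩; P(|+x⟩) = |⟨+x|-z⟩|² = 1/2.
Joint probability = 36/52 × 1/2 × 1/2 = 0.173.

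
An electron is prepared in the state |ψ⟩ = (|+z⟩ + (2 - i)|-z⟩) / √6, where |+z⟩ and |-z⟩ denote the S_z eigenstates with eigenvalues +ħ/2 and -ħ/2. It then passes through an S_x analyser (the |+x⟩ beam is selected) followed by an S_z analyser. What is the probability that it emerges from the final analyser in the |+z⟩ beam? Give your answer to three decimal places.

First analyser (S_x): P(|+x⟩) = |⟨+x|ψ⟩|² = 10/12.
After stage 1 the state is |+x⟩; P(|+z⟩) = |⟨+z|+x⟩|² = 1/2.
Joint probability = 10/12 × 1/2 = 0.417.

0.417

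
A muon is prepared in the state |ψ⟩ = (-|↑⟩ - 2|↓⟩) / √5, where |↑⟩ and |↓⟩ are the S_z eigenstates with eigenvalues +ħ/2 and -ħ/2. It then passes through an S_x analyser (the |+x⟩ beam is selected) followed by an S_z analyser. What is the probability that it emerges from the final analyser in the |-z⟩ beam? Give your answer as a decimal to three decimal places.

0.450

First analyser (S_x): P(|+x⟩) = |⟨+x|ψ⟩|² = 9/10.
After stage 1 the state is |+x⟩; P(|-z⟩) = |⟨-z|+x⟩|² = 1/2.
Joint probability = 9/10 × 1/2 = 0.450.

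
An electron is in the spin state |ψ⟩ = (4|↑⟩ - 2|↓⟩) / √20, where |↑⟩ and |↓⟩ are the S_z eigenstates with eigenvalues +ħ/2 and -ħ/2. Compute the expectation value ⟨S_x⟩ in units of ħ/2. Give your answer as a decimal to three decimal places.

-0.800

⟨σ_x⟩ = 2 Re(a* b)/(|a|²+|b|²) with a = 4, b = -2.
a* b = -8, so ⟨σ_x⟩ = -16/20.
⟨S_x⟩ = (ħ/2)·⟨σ_x⟩.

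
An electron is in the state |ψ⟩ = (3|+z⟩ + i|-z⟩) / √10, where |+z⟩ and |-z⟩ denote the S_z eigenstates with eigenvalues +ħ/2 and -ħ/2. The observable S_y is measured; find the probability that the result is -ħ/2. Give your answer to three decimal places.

0.200

|-y⟩ = (|+z⟩ - i|-z⟩)/√2, so ⟨-y|ψ⟩ = (2) / (√2·√10).
P = |2|² / 20 = 4/20.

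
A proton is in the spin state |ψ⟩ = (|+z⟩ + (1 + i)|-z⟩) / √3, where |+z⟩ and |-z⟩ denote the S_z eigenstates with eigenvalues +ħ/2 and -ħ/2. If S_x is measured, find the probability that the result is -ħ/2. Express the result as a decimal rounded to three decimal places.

|-x⟩ = (|+z⟩ - |-z⟩)/√2, so ⟨-x|ψ⟩ = (-i) / (√2·√3).
P = |-i|² / 6 = 1/6.

0.167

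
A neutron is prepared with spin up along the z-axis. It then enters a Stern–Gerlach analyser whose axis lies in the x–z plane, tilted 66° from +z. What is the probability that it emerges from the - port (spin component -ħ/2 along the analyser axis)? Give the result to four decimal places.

For spin-½, the probability of finding spin-up along an axis at angle θ to the initial spin direction is cos²(θ/2); spin-down is sin²(θ/2).
θ = 66°, so P = sin²(33°) ≈ 0.2966.

0.2966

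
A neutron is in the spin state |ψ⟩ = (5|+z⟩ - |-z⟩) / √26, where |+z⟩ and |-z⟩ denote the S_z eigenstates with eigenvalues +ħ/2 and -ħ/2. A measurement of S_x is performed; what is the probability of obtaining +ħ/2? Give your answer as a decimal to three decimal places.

0.308

|+x⟩ = (|+z⟩ + |-z⟩)/√2, so ⟨+x|ψ⟩ = (4) / (√2·√26).
P = |4|² / 52 = 16/52.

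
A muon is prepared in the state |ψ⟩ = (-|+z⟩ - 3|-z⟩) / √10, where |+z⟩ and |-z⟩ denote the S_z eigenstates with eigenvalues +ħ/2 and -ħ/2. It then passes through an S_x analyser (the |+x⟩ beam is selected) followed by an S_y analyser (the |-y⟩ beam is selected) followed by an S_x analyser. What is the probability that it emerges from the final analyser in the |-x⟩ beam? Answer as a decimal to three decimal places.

0.200

First analyser (S_x): P(|+x⟩) = |⟨+x|ψ⟩|² = 16/20.
After stage 1 the state is |+x⟩; P(|-y⟩) = |⟨-y|+x⟩|² = 1/2.
After stage 2 the state is |-y⟩; P(|-x⟩) = |⟨-x|-y⟩|² = 1/2.
Joint probability = 16/20 × 1/2 × 1/2 = 0.200.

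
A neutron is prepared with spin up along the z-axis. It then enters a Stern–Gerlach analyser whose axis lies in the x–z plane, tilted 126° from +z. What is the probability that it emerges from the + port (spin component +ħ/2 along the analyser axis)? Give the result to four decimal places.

For spin-½, the probability of finding spin-up along an axis at angle θ to the initial spin direction is cos²(θ/2); spin-down is sin²(θ/2).
θ = 126°, so P = cos²(63°) ≈ 0.2061.

0.2061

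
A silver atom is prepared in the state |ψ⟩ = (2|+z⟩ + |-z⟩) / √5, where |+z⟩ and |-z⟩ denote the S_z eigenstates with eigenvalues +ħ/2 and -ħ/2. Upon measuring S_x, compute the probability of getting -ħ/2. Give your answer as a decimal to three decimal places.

|-x⟩ = (|+z⟩ - |-z⟩)/√2, so ⟨-x|ψ⟩ = (1) / (√2·√5).
P = |1|² / 10 = 1/10.

0.100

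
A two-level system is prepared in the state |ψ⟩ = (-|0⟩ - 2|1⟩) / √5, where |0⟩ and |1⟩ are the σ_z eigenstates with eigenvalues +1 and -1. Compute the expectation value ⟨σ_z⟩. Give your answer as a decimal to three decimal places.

-0.600

⟨σ_z⟩ = |a|² - |b|² divided by |a|²+|b|², with a, b the |0⟩, |1⟩ amplitudes.
= (1 - 4)/5 = -3/5.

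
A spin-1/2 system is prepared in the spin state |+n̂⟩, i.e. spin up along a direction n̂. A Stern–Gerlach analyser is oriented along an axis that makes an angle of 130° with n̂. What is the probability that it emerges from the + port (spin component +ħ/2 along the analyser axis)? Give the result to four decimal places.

0.1786

For spin-½, the probability of finding spin-up along an axis at angle θ to the initial spin direction is cos²(θ/2); spin-down is sin²(θ/2).
θ = 130°, so P = cos²(65°) ≈ 0.1786.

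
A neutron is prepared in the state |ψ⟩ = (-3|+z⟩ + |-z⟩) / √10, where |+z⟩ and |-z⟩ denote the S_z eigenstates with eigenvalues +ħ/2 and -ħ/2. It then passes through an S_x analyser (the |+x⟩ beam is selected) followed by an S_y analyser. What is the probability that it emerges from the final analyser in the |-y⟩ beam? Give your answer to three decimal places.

0.100

First analyser (S_x): P(|+x⟩) = |⟨+x|ψ⟩|² = 4/20.
After stage 1 the state is |+x⟩; P(|-y⟩) = |⟨-y|+x⟩|² = 1/2.
Joint probability = 4/20 × 1/2 = 0.100.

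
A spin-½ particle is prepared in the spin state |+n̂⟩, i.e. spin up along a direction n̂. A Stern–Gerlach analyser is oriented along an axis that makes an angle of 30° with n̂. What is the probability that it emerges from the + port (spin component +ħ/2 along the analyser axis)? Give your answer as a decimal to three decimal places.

For spin-½, the probability of finding spin-up along an axis at angle θ to the initial spin direction is cos²(θ/2); spin-down is sin²(θ/2).
θ = 30°, so P = cos²(15°) ≈ 0.933.

0.933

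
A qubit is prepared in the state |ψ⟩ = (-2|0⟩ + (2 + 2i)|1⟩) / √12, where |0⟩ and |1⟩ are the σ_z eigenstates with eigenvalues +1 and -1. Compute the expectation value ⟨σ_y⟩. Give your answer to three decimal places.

-0.667

⟨σ_y⟩ = 2 Im(a* b)/(|a|²+|b|²) with a = -2, b = (2 + 2i).
a* b = (-4 - 4i), so ⟨σ_y⟩ = -8/12.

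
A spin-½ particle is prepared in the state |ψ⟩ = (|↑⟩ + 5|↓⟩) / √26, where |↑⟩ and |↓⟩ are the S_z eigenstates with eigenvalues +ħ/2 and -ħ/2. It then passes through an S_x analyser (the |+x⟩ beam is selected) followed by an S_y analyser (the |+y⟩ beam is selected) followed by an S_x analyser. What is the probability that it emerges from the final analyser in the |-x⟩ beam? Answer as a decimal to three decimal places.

First analyser (S_x): P(|+x⟩) = |⟨+x|ψ⟩|² = 36/52.
After stage 1 the state is |+x⟩; P(|+y⟩) = |⟨+y|+x⟩|² = 1/2.
After stage 2 the state is |+y⟩; P(|-x⟩) = |⟨-x|+y⟩|² = 1/2.
Joint probability = 36/52 × 1/2 × 1/2 = 0.173.

0.173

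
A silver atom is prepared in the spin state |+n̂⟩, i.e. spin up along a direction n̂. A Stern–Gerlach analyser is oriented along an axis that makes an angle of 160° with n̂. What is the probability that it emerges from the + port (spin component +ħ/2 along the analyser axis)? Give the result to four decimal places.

For spin-½, the probability of finding spin-up along an axis at angle θ to the initial spin direction is cos²(θ/2); spin-down is sin²(θ/2).
θ = 160°, so P = cos²(80°) ≈ 0.0302.

0.0302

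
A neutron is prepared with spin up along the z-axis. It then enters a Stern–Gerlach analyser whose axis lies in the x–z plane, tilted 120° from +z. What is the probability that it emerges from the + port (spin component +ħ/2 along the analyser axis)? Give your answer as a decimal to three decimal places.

0.250

For spin-½, the probability of finding spin-up along an axis at angle θ to the initial spin direction is cos²(θ/2); spin-down is sin²(θ/2).
θ = 120°, so P = cos²(60°) ≈ 0.250.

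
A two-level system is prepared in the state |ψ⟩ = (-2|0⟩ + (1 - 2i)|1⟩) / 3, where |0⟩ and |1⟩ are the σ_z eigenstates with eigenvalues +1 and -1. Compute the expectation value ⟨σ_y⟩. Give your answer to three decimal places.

⟨σ_y⟩ = 2 Im(a* b)/(|a|²+|b|²) with a = -2, b = (1 - 2i).
a* b = (-2 + 4i), so ⟨σ_y⟩ = 8/9.

0.889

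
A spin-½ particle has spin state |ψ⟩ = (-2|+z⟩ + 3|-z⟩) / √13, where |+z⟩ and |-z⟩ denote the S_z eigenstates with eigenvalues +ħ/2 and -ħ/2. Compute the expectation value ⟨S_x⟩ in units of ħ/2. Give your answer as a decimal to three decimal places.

⟨σ_x⟩ = 2 Re(a* b)/(|a|²+|b|²) with a = -2, b = 3.
a* b = -6, so ⟨σ_x⟩ = -12/13.
⟨S_x⟩ = (ħ/2)·⟨σ_x⟩.

-0.923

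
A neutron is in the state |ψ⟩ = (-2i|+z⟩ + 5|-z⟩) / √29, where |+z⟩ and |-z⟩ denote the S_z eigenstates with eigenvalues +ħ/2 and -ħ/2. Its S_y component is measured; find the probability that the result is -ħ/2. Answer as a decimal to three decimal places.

0.155

|-y⟩ = (|+z⟩ - i|-z⟩)/√2, so ⟨-y|ψ⟩ = (3i) / (√2·√29).
P = |3i|² / 58 = 9/58.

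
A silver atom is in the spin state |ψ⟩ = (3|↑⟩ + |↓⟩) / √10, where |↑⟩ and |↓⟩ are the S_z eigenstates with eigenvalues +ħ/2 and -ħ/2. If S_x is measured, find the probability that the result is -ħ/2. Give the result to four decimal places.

|-x⟩ = (|↑⟩ - |↓⟩)/√2, so ⟨-x|ψ⟩ = (2) / (√2·√10).
P = |2|² / 20 = 4/20.

0.2000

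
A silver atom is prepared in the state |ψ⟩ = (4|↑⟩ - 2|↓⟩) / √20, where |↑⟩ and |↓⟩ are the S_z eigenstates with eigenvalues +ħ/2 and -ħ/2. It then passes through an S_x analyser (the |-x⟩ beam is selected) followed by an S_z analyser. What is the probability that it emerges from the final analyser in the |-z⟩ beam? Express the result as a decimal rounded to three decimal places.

0.450

First analyser (S_x): P(|-x⟩) = |⟨-x|ψ⟩|² = 36/40.
After stage 1 the state is |-x⟩; P(|-z⟩) = |⟨-z|-x⟩|² = 1/2.
Joint probability = 36/40 × 1/2 = 0.450.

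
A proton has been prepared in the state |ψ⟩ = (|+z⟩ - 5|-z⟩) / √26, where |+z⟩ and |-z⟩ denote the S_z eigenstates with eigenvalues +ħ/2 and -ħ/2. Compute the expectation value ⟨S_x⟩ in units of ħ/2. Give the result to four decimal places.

⟨σ_x⟩ = 2 Re(a* b)/(|a|²+|b|²) with a = 1, b = -5.
a* b = -5, so ⟨σ_x⟩ = -10/26.
⟨S_x⟩ = (ħ/2)·⟨σ_x⟩.

-0.3846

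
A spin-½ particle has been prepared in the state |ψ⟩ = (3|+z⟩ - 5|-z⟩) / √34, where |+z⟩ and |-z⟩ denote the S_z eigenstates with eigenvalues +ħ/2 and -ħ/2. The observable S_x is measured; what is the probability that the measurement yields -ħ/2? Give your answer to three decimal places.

|-x⟩ = (|+z⟩ - |-z⟩)/√2, so ⟨-x|ψ⟩ = (8) / (√2·√34).
P = |8|² / 68 = 64/68.

0.941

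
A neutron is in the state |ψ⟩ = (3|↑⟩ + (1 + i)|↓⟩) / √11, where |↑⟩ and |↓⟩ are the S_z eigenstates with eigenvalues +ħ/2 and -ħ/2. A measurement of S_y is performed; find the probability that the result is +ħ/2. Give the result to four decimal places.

0.7727

|+y⟩ = (|↑⟩ + i|↓⟩)/√2, so ⟨+y|ψ⟩ = (4 - i) / (√2·√11).
P = |4 - i|² / 22 = 17/22.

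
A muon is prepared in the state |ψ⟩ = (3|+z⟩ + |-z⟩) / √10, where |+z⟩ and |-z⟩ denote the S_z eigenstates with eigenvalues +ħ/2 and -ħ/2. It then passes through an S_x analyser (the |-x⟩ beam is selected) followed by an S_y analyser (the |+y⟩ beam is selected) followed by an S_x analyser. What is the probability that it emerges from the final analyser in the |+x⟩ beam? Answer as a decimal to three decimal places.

0.050

First analyser (S_x): P(|-x⟩) = |⟨-x|ψ⟩|² = 4/20.
After stage 1 the state is |-x⟩; P(|+y⟩) = |⟨+y|-x⟩|² = 1/2.
After stage 2 the state is |+y⟩; P(|+x⟩) = |⟨+x|+y⟩|² = 1/2.
Joint probability = 4/20 × 1/2 × 1/2 = 0.050.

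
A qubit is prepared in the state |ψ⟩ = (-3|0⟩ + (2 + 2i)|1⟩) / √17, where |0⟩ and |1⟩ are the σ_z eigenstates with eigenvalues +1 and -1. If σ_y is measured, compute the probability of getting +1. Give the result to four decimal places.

|+y⟩ = (|0⟩ + i|1⟩)/√2, so ⟨+y|ψ⟩ = (-1 - 2i) / (√2·√17).
P = |-1 - 2i|² / 34 = 5/34.

0.1471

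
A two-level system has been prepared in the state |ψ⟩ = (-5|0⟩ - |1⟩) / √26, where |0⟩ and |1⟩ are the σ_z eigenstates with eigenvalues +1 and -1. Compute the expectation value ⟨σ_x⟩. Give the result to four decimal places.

⟨σ_x⟩ = 2 Re(a* b)/(|a|²+|b|²) with a = -5, b = -1.
a* b = 5, so ⟨σ_x⟩ = 10/26.

0.3846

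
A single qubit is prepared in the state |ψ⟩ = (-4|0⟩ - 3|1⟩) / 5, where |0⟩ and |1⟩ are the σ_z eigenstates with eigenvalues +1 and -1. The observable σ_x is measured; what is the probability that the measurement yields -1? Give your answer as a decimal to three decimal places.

|-x⟩ = (|0⟩ - |1⟩)/√2, so ⟨-x|ψ⟩ = (-1) / (√2·5).
P = |-1|² / 50 = 1/50.

0.020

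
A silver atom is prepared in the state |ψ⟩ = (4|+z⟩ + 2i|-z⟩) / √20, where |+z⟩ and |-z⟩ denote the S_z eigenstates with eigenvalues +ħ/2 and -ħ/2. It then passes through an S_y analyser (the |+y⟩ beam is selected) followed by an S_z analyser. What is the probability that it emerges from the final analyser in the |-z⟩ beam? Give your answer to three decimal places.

0.450

First analyser (S_y): P(|+y⟩) = |⟨+y|ψ⟩|² = 36/40.
After stage 1 the state is |+y⟩; P(|-z⟩) = |⟨-z|+y⟩|² = 1/2.
Joint probability = 36/40 × 1/2 = 0.450.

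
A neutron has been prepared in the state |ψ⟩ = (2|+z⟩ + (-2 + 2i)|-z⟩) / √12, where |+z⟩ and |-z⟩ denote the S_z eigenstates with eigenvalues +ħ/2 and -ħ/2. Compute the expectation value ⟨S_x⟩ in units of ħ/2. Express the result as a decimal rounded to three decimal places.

⟨σ_x⟩ = 2 Re(a* b)/(|a|²+|b|²) with a = 2, b = (-2 + 2i).
a* b = (-4 + 4i), so ⟨σ_x⟩ = -8/12.
⟨S_x⟩ = (ħ/2)·⟨σ_x⟩.

-0.667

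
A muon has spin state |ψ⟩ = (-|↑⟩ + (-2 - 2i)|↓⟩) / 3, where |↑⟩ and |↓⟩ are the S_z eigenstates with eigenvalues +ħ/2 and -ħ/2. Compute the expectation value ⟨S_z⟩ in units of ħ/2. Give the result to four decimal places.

-0.7778

⟨σ_z⟩ = |a|² - |b|² divided by |a|²+|b|², with a, b the |↑⟩, |↓⟩ amplitudes.
= (1 - 8)/9 = -7/9.
⟨S_z⟩ = (ħ/2)·⟨σ_z⟩.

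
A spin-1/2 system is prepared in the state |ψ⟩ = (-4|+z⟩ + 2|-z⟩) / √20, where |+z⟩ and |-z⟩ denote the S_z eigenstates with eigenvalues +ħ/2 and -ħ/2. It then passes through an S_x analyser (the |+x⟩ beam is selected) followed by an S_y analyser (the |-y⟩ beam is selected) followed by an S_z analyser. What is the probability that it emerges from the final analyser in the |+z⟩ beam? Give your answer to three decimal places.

0.025

First analyser (S_x): P(|+x⟩) = |⟨+x|ψ⟩|² = 4/40.
After stage 1 the state is |+x⟩; P(|-y⟩) = |⟨-y|+x⟩|² = 1/2.
After stage 2 the state is |-y⟩; P(|+z⟩) = |⟨+z|-y⟩|² = 1/2.
Joint probability = 4/40 × 1/2 × 1/2 = 0.025.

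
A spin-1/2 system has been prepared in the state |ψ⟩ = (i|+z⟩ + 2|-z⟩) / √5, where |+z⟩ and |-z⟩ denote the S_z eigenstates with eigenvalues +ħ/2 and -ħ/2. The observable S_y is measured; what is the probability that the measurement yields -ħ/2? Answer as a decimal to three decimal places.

|-y⟩ = (|+z⟩ - i|-z⟩)/√2, so ⟨-y|ψ⟩ = (3i) / (√2·√5).
P = |3i|² / 10 = 9/10.

0.900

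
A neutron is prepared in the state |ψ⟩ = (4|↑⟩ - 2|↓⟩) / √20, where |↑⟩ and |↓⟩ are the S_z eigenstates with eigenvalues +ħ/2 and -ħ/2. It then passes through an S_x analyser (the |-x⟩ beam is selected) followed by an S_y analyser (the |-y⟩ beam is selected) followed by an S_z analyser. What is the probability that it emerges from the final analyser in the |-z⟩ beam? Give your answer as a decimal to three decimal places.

0.225

First analyser (S_x): P(|-x⟩) = |⟨-x|ψ⟩|² = 36/40.
After stage 1 the state is |-x⟩; P(|-y⟩) = |⟨-y|-x⟩|² = 1/2.
After stage 2 the state is |-y⟩; P(|-z⟩) = |⟨-z|-y⟩|² = 1/2.
Joint probability = 36/40 × 1/2 × 1/2 = 0.225.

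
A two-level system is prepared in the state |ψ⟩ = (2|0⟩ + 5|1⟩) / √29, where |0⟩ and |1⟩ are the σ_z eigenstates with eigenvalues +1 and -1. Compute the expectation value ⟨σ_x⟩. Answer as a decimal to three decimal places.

0.690

⟨σ_x⟩ = 2 Re(a* b)/(|a|²+|b|²) with a = 2, b = 5.
a* b = 10, so ⟨σ_x⟩ = 20/29.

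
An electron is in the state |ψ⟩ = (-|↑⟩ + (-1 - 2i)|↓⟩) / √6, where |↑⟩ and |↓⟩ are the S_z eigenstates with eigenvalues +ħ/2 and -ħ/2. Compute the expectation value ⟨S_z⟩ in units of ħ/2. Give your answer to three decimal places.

⟨σ_z⟩ = |a|² - |b|² divided by |a|²+|b|², with a, b the |↑⟩, |↓⟩ amplitudes.
= (1 - 5)/6 = -4/6.
⟨S_z⟩ = (ħ/2)·⟨σ_z⟩.

-0.667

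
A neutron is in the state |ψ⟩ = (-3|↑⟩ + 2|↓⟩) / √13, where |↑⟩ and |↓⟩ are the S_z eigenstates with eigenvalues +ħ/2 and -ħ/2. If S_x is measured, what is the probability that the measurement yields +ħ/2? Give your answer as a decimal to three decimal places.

|+x⟩ = (|↑⟩ + |↓⟩)/√2, so ⟨+x|ψ⟩ = (-1) / (√2·√13).
P = |-1|² / 26 = 1/26.

0.038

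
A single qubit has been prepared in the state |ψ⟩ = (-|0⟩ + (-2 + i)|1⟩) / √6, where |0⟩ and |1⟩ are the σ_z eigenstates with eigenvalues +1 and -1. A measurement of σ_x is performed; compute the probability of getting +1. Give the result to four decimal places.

0.8333

|+x⟩ = (|0⟩ + |1⟩)/√2, so ⟨+x|ψ⟩ = (-3 + i) / (√2·√6).
P = |-3 + i|² / 12 = 10/12.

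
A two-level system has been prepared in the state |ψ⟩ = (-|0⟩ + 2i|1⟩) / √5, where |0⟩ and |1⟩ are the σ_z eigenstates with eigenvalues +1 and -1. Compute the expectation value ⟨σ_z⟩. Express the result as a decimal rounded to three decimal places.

-0.600

⟨σ_z⟩ = |a|² - |b|² divided by |a|²+|b|², with a, b the |0⟩, |1⟩ amplitudes.
= (1 - 4)/5 = -3/5.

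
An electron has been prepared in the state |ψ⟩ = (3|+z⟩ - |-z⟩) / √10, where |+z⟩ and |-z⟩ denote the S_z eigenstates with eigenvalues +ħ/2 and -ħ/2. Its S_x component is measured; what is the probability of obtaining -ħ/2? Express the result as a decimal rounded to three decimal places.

|-x⟩ = (|+z⟩ - |-z⟩)/√2, so ⟨-x|ψ⟩ = (4) / (√2·√10).
P = |4|² / 20 = 16/20.

0.800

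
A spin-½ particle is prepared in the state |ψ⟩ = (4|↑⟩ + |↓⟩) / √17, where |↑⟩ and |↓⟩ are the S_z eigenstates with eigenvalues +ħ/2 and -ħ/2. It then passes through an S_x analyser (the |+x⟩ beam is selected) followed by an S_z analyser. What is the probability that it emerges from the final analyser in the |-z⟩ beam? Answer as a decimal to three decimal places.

First analyser (S_x): P(|+x⟩) = |⟨+x|ψ⟩|² = 25/34.
After stage 1 the state is |+x⟩; P(|-z⟩) = |⟨-z|+x⟩|² = 1/2.
Joint probability = 25/34 × 1/2 = 0.368.

0.368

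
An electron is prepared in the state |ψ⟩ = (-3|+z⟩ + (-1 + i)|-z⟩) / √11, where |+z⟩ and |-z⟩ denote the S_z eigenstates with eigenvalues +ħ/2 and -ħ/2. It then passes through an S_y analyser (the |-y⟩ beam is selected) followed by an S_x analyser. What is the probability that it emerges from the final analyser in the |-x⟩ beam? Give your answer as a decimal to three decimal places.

First analyser (S_y): P(|-y⟩) = |⟨-y|ψ⟩|² = 17/22.
After stage 1 the state is |-y⟩; P(|-x⟩) = |⟨-x|-y⟩|² = 1/2.
Joint probability = 17/22 × 1/2 = 0.386.

0.386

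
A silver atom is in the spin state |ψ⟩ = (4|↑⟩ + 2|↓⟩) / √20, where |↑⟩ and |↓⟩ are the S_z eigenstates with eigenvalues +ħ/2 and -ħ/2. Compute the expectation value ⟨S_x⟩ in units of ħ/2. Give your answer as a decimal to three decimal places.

0.800

⟨σ_x⟩ = 2 Re(a* b)/(|a|²+|b|²) with a = 4, b = 2.
a* b = 8, so ⟨σ_x⟩ = 16/20.
⟨S_x⟩ = (ħ/2)·⟨σ_x⟩.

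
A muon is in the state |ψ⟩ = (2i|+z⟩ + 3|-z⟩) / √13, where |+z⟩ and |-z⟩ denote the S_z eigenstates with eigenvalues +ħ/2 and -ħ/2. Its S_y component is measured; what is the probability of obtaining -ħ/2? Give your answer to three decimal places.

|-y⟩ = (|+z⟩ - i|-z⟩)/√2, so ⟨-y|ψ⟩ = (5i) / (√2·√13).
P = |5i|² / 26 = 25/26.

0.962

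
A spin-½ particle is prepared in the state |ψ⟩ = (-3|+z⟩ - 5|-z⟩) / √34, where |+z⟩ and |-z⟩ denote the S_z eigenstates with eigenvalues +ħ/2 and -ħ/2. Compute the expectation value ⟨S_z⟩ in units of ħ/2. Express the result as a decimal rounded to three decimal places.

⟨σ_z⟩ = |a|² - |b|² divided by |a|²+|b|², with a, b the |+z⟩, |-z⟩ amplitudes.
= (9 - 25)/34 = -16/34.
⟨S_z⟩ = (ħ/2)·⟨σ_z⟩.

-0.471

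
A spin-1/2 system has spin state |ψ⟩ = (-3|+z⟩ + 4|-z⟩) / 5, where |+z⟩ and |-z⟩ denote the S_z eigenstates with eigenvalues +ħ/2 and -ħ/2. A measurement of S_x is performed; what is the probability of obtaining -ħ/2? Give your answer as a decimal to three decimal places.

0.980

|-x⟩ = (|+z⟩ - |-z⟩)/√2, so ⟨-x|ψ⟩ = (-7) / (√2·5).
P = |-7|² / 50 = 49/50.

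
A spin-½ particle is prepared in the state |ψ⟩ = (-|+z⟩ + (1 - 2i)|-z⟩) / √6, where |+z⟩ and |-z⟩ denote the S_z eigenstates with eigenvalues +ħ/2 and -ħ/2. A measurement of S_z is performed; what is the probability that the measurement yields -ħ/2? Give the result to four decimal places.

0.8333

The -ħ/2 outcome corresponds to |-z⟩. Its amplitude in |ψ⟩ is (1 - 2i)/√6.
P = |1 - 2i|² / 6 = 5/6.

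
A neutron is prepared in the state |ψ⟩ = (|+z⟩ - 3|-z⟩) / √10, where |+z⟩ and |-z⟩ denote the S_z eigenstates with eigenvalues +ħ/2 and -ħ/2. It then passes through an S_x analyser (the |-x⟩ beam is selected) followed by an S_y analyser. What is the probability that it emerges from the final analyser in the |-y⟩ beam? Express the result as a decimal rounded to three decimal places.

First analyser (S_x): P(|-x⟩) = |⟨-x|ψ⟩|² = 16/20.
After stage 1 the state is |-x⟩; P(|-y⟩) = |⟨-y|-x⟩|² = 1/2.
Joint probability = 16/20 × 1/2 = 0.400.

0.400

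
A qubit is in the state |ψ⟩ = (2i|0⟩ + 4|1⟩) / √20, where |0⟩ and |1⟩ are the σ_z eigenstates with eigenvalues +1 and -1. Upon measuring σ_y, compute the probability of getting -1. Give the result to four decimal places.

|-y⟩ = (|0⟩ - i|1⟩)/√2, so ⟨-y|ψ⟩ = (6i) / (√2·√20).
P = |6i|² / 40 = 36/40.

0.9000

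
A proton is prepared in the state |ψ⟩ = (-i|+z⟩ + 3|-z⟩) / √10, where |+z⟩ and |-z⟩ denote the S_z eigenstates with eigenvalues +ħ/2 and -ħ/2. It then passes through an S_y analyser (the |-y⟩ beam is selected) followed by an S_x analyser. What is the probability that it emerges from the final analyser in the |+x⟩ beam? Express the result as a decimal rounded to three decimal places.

First analyser (S_y): P(|-y⟩) = |⟨-y|ψ⟩|² = 4/20.
After stage 1 the state is |-y⟩; P(|+x⟩) = |⟨+x|-y⟩|² = 1/2.
Joint probability = 4/20 × 1/2 = 0.100.

0.100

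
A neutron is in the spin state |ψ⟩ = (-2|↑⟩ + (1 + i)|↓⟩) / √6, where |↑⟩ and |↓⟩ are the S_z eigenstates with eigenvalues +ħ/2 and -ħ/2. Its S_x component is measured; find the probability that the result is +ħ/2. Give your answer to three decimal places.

0.167

|+x⟩ = (|↑⟩ + |↓⟩)/√2, so ⟨+x|ψ⟩ = (-1 + i) / (√2·√6).
P = |-1 + i|² / 12 = 2/12.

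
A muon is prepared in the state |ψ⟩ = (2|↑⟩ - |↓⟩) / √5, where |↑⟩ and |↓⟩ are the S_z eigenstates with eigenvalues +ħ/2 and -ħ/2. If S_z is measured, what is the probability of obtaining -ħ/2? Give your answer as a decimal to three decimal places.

0.200

The -ħ/2 outcome corresponds to |↓⟩. Its amplitude in |ψ⟩ is -1/√5.
P = |-1|² / 5 = 1/5.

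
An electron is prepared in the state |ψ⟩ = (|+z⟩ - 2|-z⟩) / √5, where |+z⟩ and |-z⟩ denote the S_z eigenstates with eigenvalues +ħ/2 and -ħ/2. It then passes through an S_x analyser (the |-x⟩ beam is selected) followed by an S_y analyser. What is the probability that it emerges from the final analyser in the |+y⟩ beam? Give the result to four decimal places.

First analyser (S_x): P(|-x⟩) = |⟨-x|ψ⟩|² = 9/10.
After stage 1 the state is |-x⟩; P(|+y⟩) = |⟨+y|-x⟩|² = 1/2.
Joint probability = 9/10 × 1/2 = 0.4500.

0.4500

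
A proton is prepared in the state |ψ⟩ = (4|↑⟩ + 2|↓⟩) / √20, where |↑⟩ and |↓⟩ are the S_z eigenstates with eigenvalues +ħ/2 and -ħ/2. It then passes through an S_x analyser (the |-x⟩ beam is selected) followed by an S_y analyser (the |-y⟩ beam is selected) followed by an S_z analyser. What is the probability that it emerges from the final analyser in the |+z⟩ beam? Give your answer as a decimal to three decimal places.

First analyser (S_x): P(|-x⟩) = |⟨-x|ψ⟩|² = 4/40.
After stage 1 the state is |-x⟩; P(|-y⟩) = |⟨-y|-x⟩|² = 1/2.
After stage 2 the state is |-y⟩; P(|+z⟩) = |⟨+z|-y⟩|² = 1/2.
Joint probability = 4/40 × 1/2 × 1/2 = 0.025.

0.025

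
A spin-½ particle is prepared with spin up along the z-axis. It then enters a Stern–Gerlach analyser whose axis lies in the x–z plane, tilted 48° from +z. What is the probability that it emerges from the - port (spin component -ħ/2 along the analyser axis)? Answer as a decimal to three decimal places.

For spin-½, the probability of finding spin-up along an axis at angle θ to the initial spin direction is cos²(θ/2); spin-down is sin²(θ/2).
θ = 48°, so P = sin²(24°) ≈ 0.165.

0.165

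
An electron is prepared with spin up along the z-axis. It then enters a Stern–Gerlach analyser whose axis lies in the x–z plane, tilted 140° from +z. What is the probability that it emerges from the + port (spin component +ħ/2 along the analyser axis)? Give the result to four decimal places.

For spin-½, the probability of finding spin-up along an axis at angle θ to the initial spin direction is cos²(θ/2); spin-down is sin²(θ/2).
θ = 140°, so P = cos²(70°) ≈ 0.1170.

0.1170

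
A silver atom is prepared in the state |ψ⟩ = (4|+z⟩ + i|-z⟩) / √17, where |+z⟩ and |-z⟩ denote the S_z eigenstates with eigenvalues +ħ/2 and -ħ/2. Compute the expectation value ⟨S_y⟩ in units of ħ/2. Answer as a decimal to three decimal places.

0.471

⟨σ_y⟩ = 2 Im(a* b)/(|a|²+|b|²) with a = 4, b = i.
a* b = 4i, so ⟨σ_y⟩ = 8/17.
⟨S_y⟩ = (ħ/2)·⟨σ_y⟩.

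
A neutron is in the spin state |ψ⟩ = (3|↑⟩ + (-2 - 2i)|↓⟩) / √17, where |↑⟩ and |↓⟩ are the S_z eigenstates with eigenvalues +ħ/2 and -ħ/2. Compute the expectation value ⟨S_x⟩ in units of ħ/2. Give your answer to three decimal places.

⟨σ_x⟩ = 2 Re(a* b)/(|a|²+|b|²) with a = 3, b = (-2 - 2i).
a* b = (-6 - 6i), so ⟨σ_x⟩ = -12/17.
⟨S_x⟩ = (ħ/2)·⟨σ_x⟩.

-0.706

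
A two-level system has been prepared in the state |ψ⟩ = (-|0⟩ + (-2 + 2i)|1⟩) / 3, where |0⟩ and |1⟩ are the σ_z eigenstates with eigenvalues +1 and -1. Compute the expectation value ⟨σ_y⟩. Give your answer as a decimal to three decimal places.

-0.444

⟨σ_y⟩ = 2 Im(a* b)/(|a|²+|b|²) with a = -1, b = (-2 + 2i).
a* b = (2 - 2i), so ⟨σ_y⟩ = -4/9.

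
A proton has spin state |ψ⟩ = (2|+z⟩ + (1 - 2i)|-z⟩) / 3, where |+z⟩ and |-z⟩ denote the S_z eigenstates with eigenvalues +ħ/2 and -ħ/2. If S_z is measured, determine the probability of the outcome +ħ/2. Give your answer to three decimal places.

The +ħ/2 outcome corresponds to |+z⟩. Its amplitude in |ψ⟩ is 2/3.
P = |2|² / 9 = 4/9.

0.444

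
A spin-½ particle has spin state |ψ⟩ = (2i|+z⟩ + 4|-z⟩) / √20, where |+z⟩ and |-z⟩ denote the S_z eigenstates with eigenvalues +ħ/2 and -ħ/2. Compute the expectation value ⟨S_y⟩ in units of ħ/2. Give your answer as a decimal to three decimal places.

-0.800

⟨σ_y⟩ = 2 Im(a* b)/(|a|²+|b|²) with a = 2i, b = 4.
a* b = -8i, so ⟨σ_y⟩ = -16/20.
⟨S_y⟩ = (ħ/2)·⟨σ_y⟩.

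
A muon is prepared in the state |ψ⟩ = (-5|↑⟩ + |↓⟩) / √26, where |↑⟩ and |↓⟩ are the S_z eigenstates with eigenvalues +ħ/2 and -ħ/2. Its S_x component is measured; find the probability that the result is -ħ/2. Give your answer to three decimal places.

0.692

|-x⟩ = (|↑⟩ - |↓⟩)/√2, so ⟨-x|ψ⟩ = (-6) / (√2·√26).
P = |-6|² / 52 = 36/52.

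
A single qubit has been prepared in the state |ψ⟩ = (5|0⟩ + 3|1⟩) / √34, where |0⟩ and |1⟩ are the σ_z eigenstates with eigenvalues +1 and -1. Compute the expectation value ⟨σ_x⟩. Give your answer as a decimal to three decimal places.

⟨σ_x⟩ = 2 Re(a* b)/(|a|²+|b|²) with a = 5, b = 3.
a* b = 15, so ⟨σ_x⟩ = 30/34.

0.882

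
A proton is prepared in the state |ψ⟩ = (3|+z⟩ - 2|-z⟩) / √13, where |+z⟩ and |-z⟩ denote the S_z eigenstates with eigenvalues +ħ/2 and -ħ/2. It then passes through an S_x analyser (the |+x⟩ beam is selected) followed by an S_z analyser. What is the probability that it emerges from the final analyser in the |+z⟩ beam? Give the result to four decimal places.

0.0192

First analyser (S_x): P(|+x⟩) = |⟨+x|ψ⟩|² = 1/26.
After stage 1 the state is |+x⟩; P(|+z⟩) = |⟨+z|+x⟩|² = 1/2.
Joint probability = 1/26 × 1/2 = 0.0192.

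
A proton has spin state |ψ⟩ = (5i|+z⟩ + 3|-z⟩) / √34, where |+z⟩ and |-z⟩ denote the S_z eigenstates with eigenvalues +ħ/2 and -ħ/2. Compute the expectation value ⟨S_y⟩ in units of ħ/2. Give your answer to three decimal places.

-0.882

⟨σ_y⟩ = 2 Im(a* b)/(|a|²+|b|²) with a = 5i, b = 3.
a* b = -15i, so ⟨σ_y⟩ = -30/34.
⟨S_y⟩ = (ħ/2)·⟨σ_y⟩.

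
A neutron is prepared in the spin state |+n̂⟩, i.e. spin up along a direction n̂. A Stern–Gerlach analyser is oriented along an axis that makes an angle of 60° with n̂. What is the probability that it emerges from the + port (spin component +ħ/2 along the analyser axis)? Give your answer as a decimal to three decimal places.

For spin-½, the probability of finding spin-up along an axis at angle θ to the initial spin direction is cos²(θ/2); spin-down is sin²(θ/2).
θ = 60°, so P = cos²(30°) ≈ 0.750.

0.750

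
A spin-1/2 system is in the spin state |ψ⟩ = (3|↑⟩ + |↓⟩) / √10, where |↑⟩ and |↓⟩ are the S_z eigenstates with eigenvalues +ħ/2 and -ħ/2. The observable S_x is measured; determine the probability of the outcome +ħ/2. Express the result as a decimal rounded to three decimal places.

0.800

|+x⟩ = (|↑⟩ + |↓⟩)/√2, so ⟨+x|ψ⟩ = (4) / (√2·√10).
P = |4|² / 20 = 16/20.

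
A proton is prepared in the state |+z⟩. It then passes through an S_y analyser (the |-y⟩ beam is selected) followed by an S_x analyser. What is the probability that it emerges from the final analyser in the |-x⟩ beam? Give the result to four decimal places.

First analyser (S_y): from |+z⟩, P(|-y⟩) = 1/2.
After stage 1 the state is |-y⟩; P(|-x⟩) = |⟨-x|-y⟩|² = 1/2.
Joint probability = 1/2 × 1/2 = 0.2500.

0.2500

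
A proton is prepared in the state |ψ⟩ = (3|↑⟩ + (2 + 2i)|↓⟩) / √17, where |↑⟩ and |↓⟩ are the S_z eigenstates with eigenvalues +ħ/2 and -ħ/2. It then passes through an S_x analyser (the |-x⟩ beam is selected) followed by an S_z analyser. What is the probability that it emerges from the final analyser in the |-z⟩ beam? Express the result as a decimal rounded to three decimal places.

First analyser (S_x): P(|-x⟩) = |⟨-x|ψ⟩|² = 5/34.
After stage 1 the state is |-x⟩; P(|-z⟩) = |⟨-z|-x⟩|² = 1/2.
Joint probability = 5/34 × 1/2 = 0.074.

0.074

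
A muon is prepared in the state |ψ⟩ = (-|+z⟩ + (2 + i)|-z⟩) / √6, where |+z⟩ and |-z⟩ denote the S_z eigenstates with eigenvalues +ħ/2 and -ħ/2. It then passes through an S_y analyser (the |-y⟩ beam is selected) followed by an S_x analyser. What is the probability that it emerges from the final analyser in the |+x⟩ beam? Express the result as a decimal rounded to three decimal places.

First analyser (S_y): P(|-y⟩) = |⟨-y|ψ⟩|² = 8/12.
After stage 1 the state is |-y⟩; P(|+x⟩) = |⟨+x|-y⟩|² = 1/2.
Joint probability = 8/12 × 1/2 = 0.333.

0.333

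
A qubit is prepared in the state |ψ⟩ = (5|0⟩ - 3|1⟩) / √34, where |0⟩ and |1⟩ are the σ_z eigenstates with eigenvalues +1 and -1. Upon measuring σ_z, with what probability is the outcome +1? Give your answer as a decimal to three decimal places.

0.735

The +1 outcome corresponds to |0⟩. Its amplitude in |ψ⟩ is 5/√34.
P = |5|² / 34 = 25/34.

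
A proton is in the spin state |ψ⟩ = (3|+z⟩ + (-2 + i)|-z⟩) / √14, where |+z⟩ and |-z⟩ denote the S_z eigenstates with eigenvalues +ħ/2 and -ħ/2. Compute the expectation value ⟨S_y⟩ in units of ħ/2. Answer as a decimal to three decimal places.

0.429

⟨σ_y⟩ = 2 Im(a* b)/(|a|²+|b|²) with a = 3, b = (-2 + i).
a* b = (-6 + 3i), so ⟨σ_y⟩ = 6/14.
⟨S_y⟩ = (ħ/2)·⟨σ_y⟩.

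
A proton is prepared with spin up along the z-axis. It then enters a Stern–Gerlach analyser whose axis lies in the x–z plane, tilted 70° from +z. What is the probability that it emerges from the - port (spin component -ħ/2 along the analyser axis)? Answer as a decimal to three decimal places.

For spin-½, the probability of finding spin-up along an axis at angle θ to the initial spin direction is cos²(θ/2); spin-down is sin²(θ/2).
θ = 70°, so P = sin²(35°) ≈ 0.329.

0.329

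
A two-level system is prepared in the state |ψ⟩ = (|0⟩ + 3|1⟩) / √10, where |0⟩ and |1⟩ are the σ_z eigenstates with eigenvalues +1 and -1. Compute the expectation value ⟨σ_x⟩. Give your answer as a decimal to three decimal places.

⟨σ_x⟩ = 2 Re(a* b)/(|a|²+|b|²) with a = 1, b = 3.
a* b = 3, so ⟨σ_x⟩ = 6/10.

0.600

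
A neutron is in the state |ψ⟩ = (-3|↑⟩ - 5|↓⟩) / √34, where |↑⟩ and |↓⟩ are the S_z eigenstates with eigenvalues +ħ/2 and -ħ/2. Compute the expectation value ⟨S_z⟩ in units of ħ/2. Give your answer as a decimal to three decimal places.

-0.471

⟨σ_z⟩ = |a|² - |b|² divided by |a|²+|b|², with a, b the |↑⟩, |↓⟩ amplitudes.
= (9 - 25)/34 = -16/34.
⟨S_z⟩ = (ħ/2)·⟨σ_z⟩.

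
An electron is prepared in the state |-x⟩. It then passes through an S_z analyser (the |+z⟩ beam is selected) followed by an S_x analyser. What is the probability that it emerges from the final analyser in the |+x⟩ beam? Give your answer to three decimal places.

First analyser (S_z): from |-x⟩, P(|+z⟩) = 1/2.
After stage 1 the state is |+z⟩; P(|+x⟩) = |⟨+x|+z⟩|² = 1/2.
Joint probability = 1/2 × 1/2 = 0.250.

0.250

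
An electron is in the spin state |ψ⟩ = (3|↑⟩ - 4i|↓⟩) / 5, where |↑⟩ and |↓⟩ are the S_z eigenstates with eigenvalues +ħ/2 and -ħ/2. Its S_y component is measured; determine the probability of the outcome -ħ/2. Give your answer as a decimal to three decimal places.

|-y⟩ = (|↑⟩ - i|↓⟩)/√2, so ⟨-y|ψ⟩ = (7) / (√2·5).
P = |7|² / 50 = 49/50.

0.980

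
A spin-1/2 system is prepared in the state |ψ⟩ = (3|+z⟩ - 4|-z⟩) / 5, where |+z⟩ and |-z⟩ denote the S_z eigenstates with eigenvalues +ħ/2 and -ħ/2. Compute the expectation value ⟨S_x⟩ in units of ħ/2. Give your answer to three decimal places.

-0.960

⟨σ_x⟩ = 2 Re(a* b)/(|a|²+|b|²) with a = 3, b = -4.
a* b = -12, so ⟨σ_x⟩ = -24/25.
⟨S_x⟩ = (ħ/2)·⟨σ_x⟩.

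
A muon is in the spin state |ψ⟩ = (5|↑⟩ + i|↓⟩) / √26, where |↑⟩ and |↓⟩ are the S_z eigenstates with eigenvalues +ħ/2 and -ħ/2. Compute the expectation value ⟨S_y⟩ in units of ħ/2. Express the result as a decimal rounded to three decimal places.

0.385

⟨σ_y⟩ = 2 Im(a* b)/(|a|²+|b|²) with a = 5, b = i.
a* b = 5i, so ⟨σ_y⟩ = 10/26.
⟨S_y⟩ = (ħ/2)·⟨σ_y⟩.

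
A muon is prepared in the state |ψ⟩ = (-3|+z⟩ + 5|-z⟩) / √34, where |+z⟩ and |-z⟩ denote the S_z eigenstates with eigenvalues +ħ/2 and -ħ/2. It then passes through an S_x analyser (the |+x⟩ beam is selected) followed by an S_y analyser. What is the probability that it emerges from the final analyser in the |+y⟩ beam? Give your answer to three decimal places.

0.029

First analyser (S_x): P(|+x⟩) = |⟨+x|ψ⟩|² = 4/68.
After stage 1 the state is |+x⟩; P(|+y⟩) = |⟨+y|+x⟩|² = 1/2.
Joint probability = 4/68 × 1/2 = 0.029.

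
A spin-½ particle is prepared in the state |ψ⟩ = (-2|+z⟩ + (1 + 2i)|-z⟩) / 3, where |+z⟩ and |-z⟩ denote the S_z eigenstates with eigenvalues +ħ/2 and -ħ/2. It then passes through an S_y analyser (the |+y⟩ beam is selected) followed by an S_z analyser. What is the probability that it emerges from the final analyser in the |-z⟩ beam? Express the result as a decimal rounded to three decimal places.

0.028

First analyser (S_y): P(|+y⟩) = |⟨+y|ψ⟩|² = 1/18.
After stage 1 the state is |+y⟩; P(|-z⟩) = |⟨-z|+y⟩|² = 1/2.
Joint probability = 1/18 × 1/2 = 0.028.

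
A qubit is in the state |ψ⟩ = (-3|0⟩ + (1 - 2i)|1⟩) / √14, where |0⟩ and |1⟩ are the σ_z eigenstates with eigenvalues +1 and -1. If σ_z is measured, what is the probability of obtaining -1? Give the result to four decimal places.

0.3571

The -1 outcome corresponds to |1⟩. Its amplitude in |ψ⟩ is (1 - 2i)/√14.
P = |1 - 2i|² / 14 = 5/14.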